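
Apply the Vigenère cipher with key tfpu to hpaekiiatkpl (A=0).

Repeat the key across the message: tfputfputfpu
h(7)+t(19): 26≡0 → a
p(15)+f(5): 20 → u
a(0)+p(15): 15 → p
e(4)+u(20): 24 → y
k(10)+t(19): 29≡3 → d
i(8)+f(5): 13 → n
i(8)+p(15): 23 → x
a(0)+u(20): 20 → u
t(19)+t(19): 38≡12 → m
k(10)+f(5): 15 → p
p(15)+p(15): 30≡4 → e
l(11)+u(20): 31≡5 → f

aupydnxumpef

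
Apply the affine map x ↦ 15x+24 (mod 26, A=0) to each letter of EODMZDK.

E(4): 15·4+24=84≡6 → G
O(14): 15·14+24=234≡0 → A
D(3): 15·3+24=69≡17 → R
M(12): 15·12+24=204≡22 → W
Z(25): 15·25+24=399≡9 → J
D(3): 15·3+24=69≡17 → R
K(10): 15·10+24=174≡18 → S

GARWJRS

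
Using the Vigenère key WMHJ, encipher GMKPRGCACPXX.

CYRYNSJJYBEG

Repeat the key across the message: WMHJWMHJWMHJ
G(6)+W(22): 28≡2 → C
M(12)+M(12): 24 → Y
K(10)+H(7): 17 → R
P(15)+J(9): 24 → Y
R(17)+W(22): 39≡13 → N
G(6)+M(12): 18 → S
C(2)+H(7): 9 → J
A(0)+J(9): 9 → J
C(2)+W(22): 24 → Y
P(15)+M(12): 27≡1 → B
X(23)+H(7): 30≡4 → E
X(23)+J(9): 32≡6 → G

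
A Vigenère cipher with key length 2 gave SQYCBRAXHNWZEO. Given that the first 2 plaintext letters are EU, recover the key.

Subtract each crib letter from the matching ciphertext letter (mod 26):
S(18)−E(4)=14 → O
Q(16)−U(20)=-4≡22 → W

OW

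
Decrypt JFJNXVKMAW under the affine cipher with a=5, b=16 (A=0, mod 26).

JDJPRBEUCW

The inverse of 5 mod 26 is 21, since 5·21=105≡1. Apply D(y)=21·(y−16) mod 26:
J(9): 21·(9−16)=-147≡9 → J
F(5): 21·(5−16)=-231≡3 → D
J(9): 21·(9−16)=-147≡9 → J
N(13): 21·(13−16)=-63≡15 → P
X(23): 21·(23−16)=147≡17 → R
V(21): 21·(21−16)=105≡1 → B
K(10): 21·(10−16)=-126≡4 → E
M(12): 21·(12−16)=-84≡20 → U
A(0): 21·(0−16)=-336≡2 → C
W(22): 21·(22−16)=126≡22 → W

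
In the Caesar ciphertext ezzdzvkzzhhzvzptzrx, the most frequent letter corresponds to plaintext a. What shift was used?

25

The most frequent ciphertext letter is z (appears 8 times).
z is position 25; a is position 0.
Shift = 25.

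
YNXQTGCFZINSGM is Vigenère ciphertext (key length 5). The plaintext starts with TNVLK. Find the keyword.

Subtract each crib letter from the matching ciphertext letter (mod 26):
Y(24)−T(19)=5 → F
N(13)−N(13)=0 → A
X(23)−V(21)=2 → C
Q(16)−L(11)=5 → F
T(19)−K(10)=9 → J

FACFJ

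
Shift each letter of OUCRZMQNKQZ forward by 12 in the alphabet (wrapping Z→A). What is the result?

O(14): 14+12=26≡0 → A
U(20): 20+12=32≡6 → G
C(2): 2+12=14 → O
R(17): 17+12=29≡3 → D
Z(25): 25+12=37≡11 → L
M(12): 12+12=24 → Y
Q(16): 16+12=28≡2 → C
N(13): 13+12=25 → Z
K(10): 10+12=22 → W
Q(16): 16+12=28≡2 → C
Z(25): 25+12=37≡11 → L

AGODLYCZWCL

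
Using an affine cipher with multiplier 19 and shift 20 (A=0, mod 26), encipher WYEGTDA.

W(22): 19·22+20=438≡22 → W
Y(24): 19·24+20=476≡8 → I
E(4): 19·4+20=96≡18 → S
G(6): 19·6+20=134≡4 → E
T(19): 19·19+20=381≡17 → R
D(3): 19·3+20=77≡25 → Z
A(0): 19·0+20=20 → U

WISERZU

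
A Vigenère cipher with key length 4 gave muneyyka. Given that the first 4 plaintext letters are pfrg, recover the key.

Subtract each crib letter from the matching ciphertext letter (mod 26):
m(12)−p(15)=-3≡23 → x
u(20)−f(5)=15 → p
n(13)−r(17)=-4≡22 → w
e(4)−g(6)=-2≡24 → y

xpwy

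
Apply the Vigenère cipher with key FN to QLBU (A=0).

VYGH

Repeat the key across the message: FNFN
Q(16)+F(5): 21 → V
L(11)+N(13): 24 → Y
B(1)+F(5): 6 → G
U(20)+N(13): 33≡7 → H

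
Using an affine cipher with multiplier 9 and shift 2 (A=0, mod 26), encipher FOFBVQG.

F(5): 9·5+2=47≡21 → V
O(14): 9·14+2=128≡24 → Y
F(5): 9·5+2=47≡21 → V
B(1): 9·1+2=11 → L
V(21): 9·21+2=191≡9 → J
Q(16): 9·16+2=146≡16 → Q
G(6): 9·6+2=56≡4 → E

VYVLJQE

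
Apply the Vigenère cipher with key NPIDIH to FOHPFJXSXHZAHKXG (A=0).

Repeat the key across the message: NPIDIHNPIDIHNPID
F(5)+N(13): 18 → S
O(14)+P(15): 29≡3 → D
H(7)+I(8): 15 → P
P(15)+D(3): 18 → S
F(5)+I(8): 13 → N
J(9)+H(7): 16 → Q
X(23)+N(13): 36≡10 → K
S(18)+P(15): 33≡7 → H
X(23)+I(8): 31≡5 → F
H(7)+D(3): 10 → K
Z(25)+I(8): 33≡7 → H
A(0)+H(7): 7 → H
H(7)+N(13): 20 → U
K(10)+P(15): 25 → Z
X(23)+I(8): 31≡5 → F
G(6)+D(3): 9 → J

SDPSNQKHFKHHUZFJ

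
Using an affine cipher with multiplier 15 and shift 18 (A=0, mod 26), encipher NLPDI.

FBJLI

N(13): 15·13+18=213≡5 → F
L(11): 15·11+18=183≡1 → B
P(15): 15·15+18=243≡9 → J
D(3): 15·3+18=63≡11 → L
I(8): 15·8+18=138≡8 → I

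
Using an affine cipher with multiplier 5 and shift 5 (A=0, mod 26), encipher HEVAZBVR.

OZGFAKGM

H(7): 5·7+5=40≡14 → O
E(4): 5·4+5=25 → Z
V(21): 5·21+5=110≡6 → G
A(0): 5·0+5=5 → F
Z(25): 5·25+5=130≡0 → A
B(1): 5·1+5=10 → K
V(21): 5·21+5=110≡6 → G
R(17): 5·17+5=90≡12 → M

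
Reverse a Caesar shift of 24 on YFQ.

AHS

Y(24): 24−24=0 → A
F(5): 5−24=-19≡7 → H
Q(16): 16−24=-8≡18 → S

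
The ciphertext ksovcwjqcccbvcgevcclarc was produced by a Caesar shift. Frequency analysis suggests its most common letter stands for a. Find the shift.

2

The most frequent ciphertext letter is c (appears 8 times).
c is position 2; a is position 0.
Shift = 2.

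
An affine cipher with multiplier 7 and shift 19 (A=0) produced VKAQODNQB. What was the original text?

The inverse of 7 mod 26 is 15, since 7·15=105≡1. Apply D(y)=15·(y−19) mod 26:
V(21): 15·(21−19)=30≡4 → E
K(10): 15·(10−19)=-135≡21 → V
A(0): 15·(0−19)=-285≡1 → B
Q(16): 15·(16−19)=-45≡7 → H
O(14): 15·(14−19)=-75≡3 → D
D(3): 15·(3−19)=-240≡20 → U
N(13): 15·(13−19)=-90≡14 → O
Q(16): 15·(16−19)=-45≡7 → H
B(1): 15·(1−19)=-270≡16 → Q

EVBHDUOHQ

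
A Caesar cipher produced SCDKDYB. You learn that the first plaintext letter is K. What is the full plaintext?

KUVCVQT

From the crib: S(18)−K(10)=8, so the shift is 8.
Subtract 8 from each ciphertext letter:
S(18): 18−8=10 → K
C(2): 2−8=-6≡20 → U
D(3): 3−8=-5≡21 → V
K(10): 10−8=2 → C
D(3): 3−8=-5≡21 → V
Y(24): 24−8=16 → Q
B(1): 1−8=-7≡19 → T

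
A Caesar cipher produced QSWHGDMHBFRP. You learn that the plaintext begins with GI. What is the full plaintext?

From the crib: Q(16)−G(6)=10, so the shift is 10.
Subtract 10 from each ciphertext letter:
Q(16): 16−10=6 → G
S(18): 18−10=8 → I
W(22): 22−10=12 → M
H(7): 7−10=-3≡23 → X
G(6): 6−10=-4≡22 → W
D(3): 3−10=-7≡19 → T
M(12): 12−10=2 → C
H(7): 7−10=-3≡23 → X
B(1): 1−10=-9≡17 → R
F(5): 5−10=-5≡21 → V
R(17): 17−10=7 → H
P(15): 15−10=5 → F

GIMXWTCXRVHF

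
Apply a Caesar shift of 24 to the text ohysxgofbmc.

mfwqvemdzka

o(14): 14+24=38≡12 → m
h(7): 7+24=31≡5 → f
y(24): 24+24=48≡22 → w
s(18): 18+24=42≡16 → q
x(23): 23+24=47≡21 → v
g(6): 6+24=30≡4 → e
o(14): 14+24=38≡12 → m
f(5): 5+24=29≡3 → d
b(1): 1+24=25 → z
m(12): 12+24=36≡10 → k
c(2): 2+24=26≡0 → a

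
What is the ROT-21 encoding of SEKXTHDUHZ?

S(18): 18+21=39≡13 → N
E(4): 4+21=25 → Z
K(10): 10+21=31≡5 → F
X(23): 23+21=44≡18 → S
T(19): 19+21=40≡14 → O
H(7): 7+21=28≡2 → C
D(3): 3+21=24 → Y
U(20): 20+21=41≡15 → P
H(7): 7+21=28≡2 → C
Z(25): 25+21=46≡20 → U

NZFSOCYPCU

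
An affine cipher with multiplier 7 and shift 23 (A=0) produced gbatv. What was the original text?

fitsw

The inverse of 7 mod 26 is 15, since 7·15=105≡1. Apply D(y)=15·(y−23) mod 26:
g(6): 15·(6−23)=-255≡5 → f
b(1): 15·(1−23)=-330≡8 → i
a(0): 15·(0−23)=-345≡19 → t
t(19): 15·(19−23)=-60≡18 → s
v(21): 15·(21−23)=-30≡22 → w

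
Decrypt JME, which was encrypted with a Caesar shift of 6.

DGY

J(9): 9−6=3 → D
M(12): 12−6=6 → G
E(4): 4−6=-2≡24 → Y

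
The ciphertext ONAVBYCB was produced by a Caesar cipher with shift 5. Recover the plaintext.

JIVQWTXW

O(14): 14−5=9 → J
N(13): 13−5=8 → I
A(0): 0−5=-5≡21 → V
V(21): 21−5=16 → Q
B(1): 1−5=-4≡22 → W
Y(24): 24−5=19 → T
C(2): 2−5=-3≡23 → X
B(1): 1−5=-4≡22 → W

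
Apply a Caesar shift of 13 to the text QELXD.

Q(16): 16+13=29≡3 → D
E(4): 4+13=17 → R
L(11): 11+13=24 → Y
X(23): 23+13=36≡10 → K
D(3): 3+13=16 → Q

DRYKQ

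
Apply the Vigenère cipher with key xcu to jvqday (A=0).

Repeat the key across the message: xcuxcu
j(9)+x(23): 32≡6 → g
v(21)+c(2): 23 → x
q(16)+u(20): 36≡10 → k
d(3)+x(23): 26≡0 → a
a(0)+c(2): 2 → c
y(24)+u(20): 44≡18 → s

gxkacs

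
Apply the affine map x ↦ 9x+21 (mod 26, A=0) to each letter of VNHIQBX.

CIGPJEU

V(21): 9·21+21=210≡2 → C
N(13): 9·13+21=138≡8 → I
H(7): 9·7+21=84≡6 → G
I(8): 9·8+21=93≡15 → P
Q(16): 9·16+21=165≡9 → J
B(1): 9·1+21=30≡4 → E
X(23): 9·23+21=228≡20 → U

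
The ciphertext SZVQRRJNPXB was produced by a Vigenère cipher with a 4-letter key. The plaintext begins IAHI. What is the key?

KZOI

Subtract each crib letter from the matching ciphertext letter (mod 26):
S(18)−I(8)=10 → K
Z(25)−A(0)=25 → Z
V(21)−H(7)=14 → O
Q(16)−I(8)=8 → I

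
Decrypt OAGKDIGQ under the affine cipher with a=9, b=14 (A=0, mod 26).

The inverse of 9 mod 26 is 3, since 9·3=27≡1. Apply D(y)=3·(y−14) mod 26:
O(14): 3·(14−14)=0 → A
A(0): 3·(0−14)=-42≡10 → K
G(6): 3·(6−14)=-24≡2 → C
K(10): 3·(10−14)=-12≡14 → O
D(3): 3·(3−14)=-33≡19 → T
I(8): 3·(8−14)=-18≡8 → I
G(6): 3·(6−14)=-24≡2 → C
Q(16): 3·(16−14)=6 → G

AKCOTICG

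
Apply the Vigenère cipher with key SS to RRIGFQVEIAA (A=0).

Repeat the key across the message: SSSSSSSSSSS
R(17)+S(18): 35≡9 → J
R(17)+S(18): 35≡9 → J
I(8)+S(18): 26≡0 → A
G(6)+S(18): 24 → Y
F(5)+S(18): 23 → X
Q(16)+S(18): 34≡8 → I
V(21)+S(18): 39≡13 → N
E(4)+S(18): 22 → W
I(8)+S(18): 26≡0 → A
A(0)+S(18): 18 → S
A(0)+S(18): 18 → S

JJAYXINWASS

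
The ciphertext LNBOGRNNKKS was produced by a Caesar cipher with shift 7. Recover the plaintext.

L(11): 11−7=4 → E
N(13): 13−7=6 → G
B(1): 1−7=-6≡20 → U
O(14): 14−7=7 → H
G(6): 6−7=-1≡25 → Z
R(17): 17−7=10 → K
N(13): 13−7=6 → G
N(13): 13−7=6 → G
K(10): 10−7=3 → D
K(10): 10−7=3 → D
S(18): 18−7=11 → L

EGUHZKGGDDL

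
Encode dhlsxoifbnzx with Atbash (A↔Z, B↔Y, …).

wsohclruymac

d(3) → w(22)
h(7) → s(18)
l(11) → o(14)
s(18) → h(7)
x(23) → c(2)
o(14) → l(11)
i(8) → r(17)
f(5) → u(20)
b(1) → y(24)
n(13) → m(12)
z(25) → a(0)
x(23) → c(2)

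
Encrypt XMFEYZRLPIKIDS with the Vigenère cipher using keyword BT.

Repeat the key across the message: BTBTBTBTBTBTBT
X(23)+B(1): 24 → Y
M(12)+T(19): 31≡5 → F
F(5)+B(1): 6 → G
E(4)+T(19): 23 → X
Y(24)+B(1): 25 → Z
Z(25)+T(19): 44≡18 → S
R(17)+B(1): 18 → S
L(11)+T(19): 30≡4 → E
P(15)+B(1): 16 → Q
I(8)+T(19): 27≡1 → B
K(10)+B(1): 11 → L
I(8)+T(19): 27≡1 → B
D(3)+B(1): 4 → E
S(18)+T(19): 37≡11 → L

YFGXZSSEQBLBEL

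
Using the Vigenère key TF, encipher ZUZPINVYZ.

SZSUBSODS

Repeat the key across the message: TFTFTFTFT
Z(25)+T(19): 44≡18 → S
U(20)+F(5): 25 → Z
Z(25)+T(19): 44≡18 → S
P(15)+F(5): 20 → U
I(8)+T(19): 27≡1 → B
N(13)+F(5): 18 → S
V(21)+T(19): 40≡14 → O
Y(24)+F(5): 29≡3 → D
Z(25)+T(19): 44≡18 → S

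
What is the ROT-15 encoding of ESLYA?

THANP

E(4): 4+15=19 → T
S(18): 18+15=33≡7 → H
L(11): 11+15=26≡0 → A
Y(24): 24+15=39≡13 → N
A(0): 0+15=15 → P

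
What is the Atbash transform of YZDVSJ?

Y(24) → B(1)
Z(25) → A(0)
D(3) → W(22)
V(21) → E(4)
S(18) → H(7)
J(9) → Q(16)

BAWEHQ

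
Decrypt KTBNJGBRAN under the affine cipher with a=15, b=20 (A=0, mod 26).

ITXDBGXFQD

The inverse of 15 mod 26 is 7, since 15·7=105≡1. Apply D(y)=7·(y−20) mod 26:
K(10): 7·(10−20)=-70≡8 → I
T(19): 7·(19−20)=-7≡19 → T
B(1): 7·(1−20)=-133≡23 → X
N(13): 7·(13−20)=-49≡3 → D
J(9): 7·(9−20)=-77≡1 → B
G(6): 7·(6−20)=-98≡6 → G
B(1): 7·(1−20)=-133≡23 → X
R(17): 7·(17−20)=-21≡5 → F
A(0): 7·(0−20)=-140≡16 → Q
N(13): 7·(13−20)=-49≡3 → D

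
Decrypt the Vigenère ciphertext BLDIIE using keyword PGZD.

MFEFTY

Repeat the key across the ciphertext: PGZDPG
B(1)−P(15): -14≡12 → M
L(11)−G(6): 5 → F
D(3)−Z(25): -22≡4 → E
I(8)−D(3): 5 → F
I(8)−P(15): -7≡19 → T
E(4)−G(6): -2≡24 → Y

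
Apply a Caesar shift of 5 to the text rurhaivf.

r(17): 17+5=22 → w
u(20): 20+5=25 → z
r(17): 17+5=22 → w
h(7): 7+5=12 → m
a(0): 0+5=5 → f
i(8): 8+5=13 → n
v(21): 21+5=26≡0 → a
f(5): 5+5=10 → k

wzwmfnak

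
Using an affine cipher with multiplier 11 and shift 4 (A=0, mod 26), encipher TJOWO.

T(19): 11·19+4=213≡5 → F
J(9): 11·9+4=103≡25 → Z
O(14): 11·14+4=158≡2 → C
W(22): 11·22+4=246≡12 → M
O(14): 11·14+4=158≡2 → C

FZCMC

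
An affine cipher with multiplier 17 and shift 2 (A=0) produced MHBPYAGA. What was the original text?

WLDNMGOG

The inverse of 17 mod 26 is 23, since 17·23=391≡1. Apply D(y)=23·(y−2) mod 26:
M(12): 23·(12−2)=230≡22 → W
H(7): 23·(7−2)=115≡11 → L
B(1): 23·(1−2)=-23≡3 → D
P(15): 23·(15−2)=299≡13 → N
Y(24): 23·(24−2)=506≡12 → M
A(0): 23·(0−2)=-46≡6 → G
G(6): 23·(6−2)=92≡14 → O
A(0): 23·(0−2)=-46≡6 → G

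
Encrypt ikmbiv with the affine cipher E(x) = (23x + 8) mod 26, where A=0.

keyfkx

i(8): 23·8+8=192≡10 → k
k(10): 23·10+8=238≡4 → e
m(12): 23·12+8=284≡24 → y
b(1): 23·1+8=31≡5 → f
i(8): 23·8+8=192≡10 → k
v(21): 23·21+8=491≡23 → x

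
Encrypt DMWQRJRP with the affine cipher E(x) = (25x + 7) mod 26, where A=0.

EVLRQYQS

D(3): 25·3+7=82≡4 → E
M(12): 25·12+7=307≡21 → V
W(22): 25·22+7=557≡11 → L
Q(16): 25·16+7=407≡17 → R
R(17): 25·17+7=432≡16 → Q
J(9): 25·9+7=232≡24 → Y
R(17): 25·17+7=432≡16 → Q
P(15): 25·15+7=382≡18 → S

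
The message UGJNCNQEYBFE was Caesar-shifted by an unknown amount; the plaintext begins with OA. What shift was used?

From the crib: U(20)−O(14)=6, so the shift is 6.

6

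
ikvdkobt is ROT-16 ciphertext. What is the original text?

sufnuyld

i(8): 8−16=-8≡18 → s
k(10): 10−16=-6≡20 → u
v(21): 21−16=5 → f
d(3): 3−16=-13≡13 → n
k(10): 10−16=-6≡20 → u
o(14): 14−16=-2≡24 → y
b(1): 1−16=-15≡11 → l
t(19): 19−16=3 → d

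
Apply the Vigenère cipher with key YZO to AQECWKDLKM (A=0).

Repeat the key across the message: YZOYZOYZOY
A(0)+Y(24): 24 → Y
Q(16)+Z(25): 41≡15 → P
E(4)+O(14): 18 → S
C(2)+Y(24): 26≡0 → A
W(22)+Z(25): 47≡21 → V
K(10)+O(14): 24 → Y
D(3)+Y(24): 27≡1 → B
L(11)+Z(25): 36≡10 → K
K(10)+O(14): 24 → Y
M(12)+Y(24): 36≡10 → K

YPSAVYBKYK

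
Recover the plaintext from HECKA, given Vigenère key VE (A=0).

Repeat the key across the ciphertext: VEVEV
H(7)−V(21): -14≡12 → M
E(4)−E(4): 0 → A
C(2)−V(21): -19≡7 → H
K(10)−E(4): 6 → G
A(0)−V(21): -21≡5 → F

MAHGF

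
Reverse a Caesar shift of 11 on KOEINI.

K(10): 10−11=-1≡25 → Z
O(14): 14−11=3 → D
E(4): 4−11=-7≡19 → T
I(8): 8−11=-3≡23 → X
N(13): 13−11=2 → C
I(8): 8−11=-3≡23 → X

ZDTXCX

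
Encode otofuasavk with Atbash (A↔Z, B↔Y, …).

lglufzhzep

o(14) → l(11)
t(19) → g(6)
o(14) → l(11)
f(5) → u(20)
u(20) → f(5)
a(0) → z(25)
s(18) → h(7)
a(0) → z(25)
v(21) → e(4)
k(10) → p(15)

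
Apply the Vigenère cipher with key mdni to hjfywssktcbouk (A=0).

Repeat the key across the message: mdnimdnimdnimd
h(7)+m(12): 19 → t
j(9)+d(3): 12 → m
f(5)+n(13): 18 → s
y(24)+i(8): 32≡6 → g
w(22)+m(12): 34≡8 → i
s(18)+d(3): 21 → v
s(18)+n(13): 31≡5 → f
k(10)+i(8): 18 → s
t(19)+m(12): 31≡5 → f
c(2)+d(3): 5 → f
b(1)+n(13): 14 → o
o(14)+i(8): 22 → w
u(20)+m(12): 32≡6 → g
k(10)+d(3): 13 → n

tmsgivfsffowgn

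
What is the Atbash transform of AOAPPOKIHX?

A(0) → Z(25)
O(14) → L(11)
A(0) → Z(25)
P(15) → K(10)
P(15) → K(10)
O(14) → L(11)
K(10) → P(15)
I(8) → R(17)
H(7) → S(18)
X(23) → C(2)

ZLZKKLPRSC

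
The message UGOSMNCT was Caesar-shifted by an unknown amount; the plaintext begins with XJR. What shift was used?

23

From the crib: U(20)−X(23)=-3≡23, so the shift is 23.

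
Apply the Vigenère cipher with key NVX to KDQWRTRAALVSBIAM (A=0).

XYNJMQEVXYQPODXZ

Repeat the key across the message: NVXNVXNVXNVXNVXN
K(10)+N(13): 23 → X
D(3)+V(21): 24 → Y
Q(16)+X(23): 39≡13 → N
W(22)+N(13): 35≡9 → J
R(17)+V(21): 38≡12 → M
T(19)+X(23): 42≡16 → Q
R(17)+N(13): 30≡4 → E
A(0)+V(21): 21 → V
A(0)+X(23): 23 → X
L(11)+N(13): 24 → Y
V(21)+V(21): 42≡16 → Q
S(18)+X(23): 41≡15 → P
B(1)+N(13): 14 → O
I(8)+V(21): 29≡3 → D
A(0)+X(23): 23 → X
M(12)+N(13): 25 → Z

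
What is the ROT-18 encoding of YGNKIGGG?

QYFCAYYY

Y(24): 24+18=42≡16 → Q
G(6): 6+18=24 → Y
N(13): 13+18=31≡5 → F
K(10): 10+18=28≡2 → C
I(8): 8+18=26≡0 → A
G(6): 6+18=24 → Y
G(6): 6+18=24 → Y
G(6): 6+18=24 → Y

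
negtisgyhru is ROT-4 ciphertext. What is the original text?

n(13): 13−4=9 → j
e(4): 4−4=0 → a
g(6): 6−4=2 → c
t(19): 19−4=15 → p
i(8): 8−4=4 → e
s(18): 18−4=14 → o
g(6): 6−4=2 → c
y(24): 24−4=20 → u
h(7): 7−4=3 → d
r(17): 17−4=13 → n
u(20): 20−4=16 → q

jacpeocudnq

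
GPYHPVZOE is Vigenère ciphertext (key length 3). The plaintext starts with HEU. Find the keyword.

Subtract each crib letter from the matching ciphertext letter (mod 26):
G(6)−H(7)=-1≡25 → Z
P(15)−E(4)=11 → L
Y(24)−U(20)=4 → E

ZLE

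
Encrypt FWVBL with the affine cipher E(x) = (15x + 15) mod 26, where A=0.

MHSEY

F(5): 15·5+15=90≡12 → M
W(22): 15·22+15=345≡7 → H
V(21): 15·21+15=330≡18 → S
B(1): 15·1+15=30≡4 → E
L(11): 15·11+15=180≡24 → Y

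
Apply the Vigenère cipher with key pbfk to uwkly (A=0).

jxpvn

Repeat the key across the message: pbfkp
u(20)+p(15): 35≡9 → j
w(22)+b(1): 23 → x
k(10)+f(5): 15 → p
l(11)+k(10): 21 → v
y(24)+p(15): 39≡13 → n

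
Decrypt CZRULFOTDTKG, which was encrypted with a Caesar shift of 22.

GDVYPJSXHXOK

C(2): 2−22=-20≡6 → G
Z(25): 25−22=3 → D
R(17): 17−22=-5≡21 → V
U(20): 20−22=-2≡24 → Y
L(11): 11−22=-11≡15 → P
F(5): 5−22=-17≡9 → J
O(14): 14−22=-8≡18 → S
T(19): 19−22=-3≡23 → X
D(3): 3−22=-19≡7 → H
T(19): 19−22=-3≡23 → X
K(10): 10−22=-12≡14 → O
G(6): 6−22=-16≡10 → K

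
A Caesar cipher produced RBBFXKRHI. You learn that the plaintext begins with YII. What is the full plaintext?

YIIMERYOP

From the crib: R(17)−Y(24)=-7≡19, so the shift is 19.
Subtract 19 from each ciphertext letter:
R(17): 17−19=-2≡24 → Y
B(1): 1−19=-18≡8 → I
B(1): 1−19=-18≡8 → I
F(5): 5−19=-14≡12 → M
X(23): 23−19=4 → E
K(10): 10−19=-9≡17 → R
R(17): 17−19=-2≡24 → Y
H(7): 7−19=-12≡14 → O
I(8): 8−19=-11≡15 → P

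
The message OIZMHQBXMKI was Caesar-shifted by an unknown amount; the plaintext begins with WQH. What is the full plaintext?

WQHUPYJFUSQ

From the crib: O(14)−W(22)=-8≡18, so the shift is 18.
Subtract 18 from each ciphertext letter:
O(14): 14−18=-4≡22 → W
I(8): 8−18=-10≡16 → Q
Z(25): 25−18=7 → H
M(12): 12−18=-6≡20 → U
H(7): 7−18=-11≡15 → P
Q(16): 16−18=-2≡24 → Y
B(1): 1−18=-17≡9 → J
X(23): 23−18=5 → F
M(12): 12−18=-6≡20 → U
K(10): 10−18=-8≡18 → S
I(8): 8−18=-10≡16 → Q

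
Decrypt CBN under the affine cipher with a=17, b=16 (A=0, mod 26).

The inverse of 17 mod 26 is 23, since 17·23=391≡1. Apply D(y)=23·(y−16) mod 26:
C(2): 23·(2−16)=-322≡16 → Q
B(1): 23·(1−16)=-345≡19 → T
N(13): 23·(13−16)=-69≡9 → J

QTJ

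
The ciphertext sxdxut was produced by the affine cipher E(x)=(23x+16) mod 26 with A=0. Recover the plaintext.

ipnpqz

The inverse of 23 mod 26 is 17, since 23·17=391≡1. Apply D(y)=17·(y−16) mod 26:
s(18): 17·(18−16)=34≡8 → i
x(23): 17·(23−16)=119≡15 → p
d(3): 17·(3−16)=-221≡13 → n
x(23): 17·(23−16)=119≡15 → p
u(20): 17·(20−16)=68≡16 → q
t(19): 17·(19−16)=51≡25 → z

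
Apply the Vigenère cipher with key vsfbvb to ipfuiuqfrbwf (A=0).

dhkvdvlxwcrg

Repeat the key across the message: vsfbvbvsfbvb
i(8)+v(21): 29≡3 → d
p(15)+s(18): 33≡7 → h
f(5)+f(5): 10 → k
u(20)+b(1): 21 → v
i(8)+v(21): 29≡3 → d
u(20)+b(1): 21 → v
q(16)+v(21): 37≡11 → l
f(5)+s(18): 23 → x
r(17)+f(5): 22 → w
b(1)+b(1): 2 → c
w(22)+v(21): 43≡17 → r
f(5)+b(1): 6 → g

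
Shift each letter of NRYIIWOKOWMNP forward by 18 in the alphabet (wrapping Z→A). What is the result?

N(13): 13+18=31≡5 → F
R(17): 17+18=35≡9 → J
Y(24): 24+18=42≡16 → Q
I(8): 8+18=26≡0 → A
I(8): 8+18=26≡0 → A
W(22): 22+18=40≡14 → O
O(14): 14+18=32≡6 → G
K(10): 10+18=28≡2 → C
O(14): 14+18=32≡6 → G
W(22): 22+18=40≡14 → O
M(12): 12+18=30≡4 → E
N(13): 13+18=31≡5 → F
P(15): 15+18=33≡7 → H

FJQAAOGCGOEFH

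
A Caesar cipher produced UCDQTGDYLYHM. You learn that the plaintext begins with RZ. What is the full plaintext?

RZANQDAVIVEJ

From the crib: U(20)−R(17)=3, so the shift is 3.
Subtract 3 from each ciphertext letter:
U(20): 20−3=17 → R
C(2): 2−3=-1≡25 → Z
D(3): 3−3=0 → A
Q(16): 16−3=13 → N
T(19): 19−3=16 → Q
G(6): 6−3=3 → D
D(3): 3−3=0 → A
Y(24): 24−3=21 → V
L(11): 11−3=8 → I
Y(24): 24−3=21 → V
H(7): 7−3=4 → E
M(12): 12−3=9 → J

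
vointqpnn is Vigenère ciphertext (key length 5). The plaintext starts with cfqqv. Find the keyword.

Subtract each crib letter from the matching ciphertext letter (mod 26):
v(21)−c(2)=19 → t
o(14)−f(5)=9 → j
i(8)−q(16)=-8≡18 → s
n(13)−q(16)=-3≡23 → x
t(19)−v(21)=-2≡24 → y

tjsxy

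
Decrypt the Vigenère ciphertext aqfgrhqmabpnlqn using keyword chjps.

Repeat the key across the ciphertext: chjpschjpschjps
a(0)−c(2): -2≡24 → y
q(16)−h(7): 9 → j
f(5)−j(9): -4≡22 → w
g(6)−p(15): -9≡17 → r
r(17)−s(18): -1≡25 → z
h(7)−c(2): 5 → f
q(16)−h(7): 9 → j
m(12)−j(9): 3 → d
a(0)−p(15): -15≡11 → l
b(1)−s(18): -17≡9 → j
p(15)−c(2): 13 → n
n(13)−h(7): 6 → g
l(11)−j(9): 2 → c
q(16)−p(15): 1 → b
n(13)−s(18): -5≡21 → v

yjwrzfjdljngcbv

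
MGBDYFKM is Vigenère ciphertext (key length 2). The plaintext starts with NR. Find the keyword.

ZP

Subtract each crib letter from the matching ciphertext letter (mod 26):
M(12)−N(13)=-1≡25 → Z
G(6)−R(17)=-11≡15 → P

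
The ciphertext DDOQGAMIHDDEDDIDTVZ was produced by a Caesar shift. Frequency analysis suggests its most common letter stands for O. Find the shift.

15

The most frequent ciphertext letter is D (appears 7 times).
D is position 3; O is position 14.
Shift = -11≡15.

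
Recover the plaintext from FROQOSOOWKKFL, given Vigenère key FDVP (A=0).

Repeat the key across the ciphertext: FDVPFDVPFDVPF
F(5)−F(5): 0 → A
R(17)−D(3): 14 → O
O(14)−V(21): -7≡19 → T
Q(16)−P(15): 1 → B
O(14)−F(5): 9 → J
S(18)−D(3): 15 → P
O(14)−V(21): -7≡19 → T
O(14)−P(15): -1≡25 → Z
W(22)−F(5): 17 → R
K(10)−D(3): 7 → H
K(10)−V(21): -11≡15 → P
F(5)−P(15): -10≡16 → Q
L(11)−F(5): 6 → G

AOTBJPTZRHPQG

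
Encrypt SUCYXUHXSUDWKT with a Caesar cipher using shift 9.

S(18): 18+9=27≡1 → B
U(20): 20+9=29≡3 → D
C(2): 2+9=11 → L
Y(24): 24+9=33≡7 → H
X(23): 23+9=32≡6 → G
U(20): 20+9=29≡3 → D
H(7): 7+9=16 → Q
X(23): 23+9=32≡6 → G
S(18): 18+9=27≡1 → B
U(20): 20+9=29≡3 → D
D(3): 3+9=12 → M
W(22): 22+9=31≡5 → F
K(10): 10+9=19 → T
T(19): 19+9=28≡2 → C

BDLHGDQGBDMFTC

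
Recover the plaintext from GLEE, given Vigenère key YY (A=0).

Repeat the key across the ciphertext: YYYY
G(6)−Y(24): -18≡8 → I
L(11)−Y(24): -13≡13 → N
E(4)−Y(24): -20≡6 → G
E(4)−Y(24): -20≡6 → G

INGG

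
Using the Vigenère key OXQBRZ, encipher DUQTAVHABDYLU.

RRGURUVXREPKI

Repeat the key across the message: OXQBRZOXQBRZO
D(3)+O(14): 17 → R
U(20)+X(23): 43≡17 → R
Q(16)+Q(16): 32≡6 → G
T(19)+B(1): 20 → U
A(0)+R(17): 17 → R
V(21)+Z(25): 46≡20 → U
H(7)+O(14): 21 → V
A(0)+X(23): 23 → X
B(1)+Q(16): 17 → R
D(3)+B(1): 4 → E
Y(24)+R(17): 41≡15 → P
L(11)+Z(25): 36≡10 → K
U(20)+O(14): 34≡8 → I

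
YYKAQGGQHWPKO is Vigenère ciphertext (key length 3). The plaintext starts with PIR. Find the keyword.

Subtract each crib letter from the matching ciphertext letter (mod 26):
Y(24)−P(15)=9 → J
Y(24)−I(8)=16 → Q
K(10)−R(17)=-7≡19 → T

JQT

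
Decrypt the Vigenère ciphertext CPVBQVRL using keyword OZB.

Repeat the key across the ciphertext: OZBOZBOZ
C(2)−O(14): -12≡14 → O
P(15)−Z(25): -10≡16 → Q
V(21)−B(1): 20 → U
B(1)−O(14): -13≡13 → N
Q(16)−Z(25): -9≡17 → R
V(21)−B(1): 20 → U
R(17)−O(14): 3 → D
L(11)−Z(25): -14≡12 → M

OQUNRUDM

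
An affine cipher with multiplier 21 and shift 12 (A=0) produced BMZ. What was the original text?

The inverse of 21 mod 26 is 5, since 21·5=105≡1. Apply D(y)=5·(y−12) mod 26:
B(1): 5·(1−12)=-55≡23 → X
M(12): 5·(12−12)=0 → A
Z(25): 5·(25−12)=65≡13 → N

XAN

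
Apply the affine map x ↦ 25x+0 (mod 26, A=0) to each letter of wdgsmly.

exuiopc

w(22): 25·22+0=550≡4 → e
d(3): 25·3+0=75≡23 → x
g(6): 25·6+0=150≡20 → u
s(18): 25·18+0=450≡8 → i
m(12): 25·12+0=300≡14 → o
l(11): 25·11+0=275≡15 → p
y(24): 25·24+0=600≡2 → c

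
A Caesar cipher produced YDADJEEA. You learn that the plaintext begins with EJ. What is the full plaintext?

From the crib: Y(24)−E(4)=20, so the shift is 20.
Subtract 20 from each ciphertext letter:
Y(24): 24−20=4 → E
D(3): 3−20=-17≡9 → J
A(0): 0−20=-20≡6 → G
D(3): 3−20=-17≡9 → J
J(9): 9−20=-11≡15 → P
E(4): 4−20=-16≡10 → K
E(4): 4−20=-16≡10 → K
A(0): 0−20=-20≡6 → G

EJGJPKKG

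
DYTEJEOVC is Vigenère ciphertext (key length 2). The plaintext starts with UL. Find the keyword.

JN

Subtract each crib letter from the matching ciphertext letter (mod 26):
D(3)−U(20)=-17≡9 → J
Y(24)−L(11)=13 → N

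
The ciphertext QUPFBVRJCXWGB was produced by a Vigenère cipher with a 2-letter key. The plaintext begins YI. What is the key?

SM

Subtract each crib letter from the matching ciphertext letter (mod 26):
Q(16)−Y(24)=-8≡18 → S
U(20)−I(8)=12 → M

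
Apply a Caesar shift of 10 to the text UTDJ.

U(20): 20+10=30≡4 → E
T(19): 19+10=29≡3 → D
D(3): 3+10=13 → N
J(9): 9+10=19 → T

EDNT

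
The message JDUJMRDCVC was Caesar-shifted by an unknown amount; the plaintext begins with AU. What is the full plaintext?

From the crib: J(9)−A(0)=9, so the shift is 9.
Subtract 9 from each ciphertext letter:
J(9): 9−9=0 → A
D(3): 3−9=-6≡20 → U
U(20): 20−9=11 → L
J(9): 9−9=0 → A
M(12): 12−9=3 → D
R(17): 17−9=8 → I
D(3): 3−9=-6≡20 → U
C(2): 2−9=-7≡19 → T
V(21): 21−9=12 → M
C(2): 2−9=-7≡19 → T

AULADIUTMT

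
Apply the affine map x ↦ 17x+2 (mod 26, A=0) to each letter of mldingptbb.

yhbipaxntt

m(12): 17·12+2=206≡24 → y
l(11): 17·11+2=189≡7 → h
d(3): 17·3+2=53≡1 → b
i(8): 17·8+2=138≡8 → i
n(13): 17·13+2=223≡15 → p
g(6): 17·6+2=104≡0 → a
p(15): 17·15+2=257≡23 → x
t(19): 17·19+2=325≡13 → n
b(1): 17·1+2=19 → t
b(1): 17·1+2=19 → t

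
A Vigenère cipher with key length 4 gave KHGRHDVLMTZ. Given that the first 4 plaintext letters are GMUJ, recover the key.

EVMI

Subtract each crib letter from the matching ciphertext letter (mod 26):
K(10)−G(6)=4 → E
H(7)−M(12)=-5≡21 → V
G(6)−U(20)=-14≡12 → M
R(17)−J(9)=8 → I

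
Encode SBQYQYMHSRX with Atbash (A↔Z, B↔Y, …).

S(18) → H(7)
B(1) → Y(24)
Q(16) → J(9)
Y(24) → B(1)
Q(16) → J(9)
Y(24) → B(1)
M(12) → N(13)
H(7) → S(18)
S(18) → H(7)
R(17) → I(8)
X(23) → C(2)

HYJBJBNSHIC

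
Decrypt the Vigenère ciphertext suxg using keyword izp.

Repeat the key across the ciphertext: izpi
s(18)−i(8): 10 → k
u(20)−z(25): -5≡21 → v
x(23)−p(15): 8 → i
g(6)−i(8): -2≡24 → y

kviy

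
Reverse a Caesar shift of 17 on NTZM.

WCIV

N(13): 13−17=-4≡22 → W
T(19): 19−17=2 → C
Z(25): 25−17=8 → I
M(12): 12−17=-5≡21 → V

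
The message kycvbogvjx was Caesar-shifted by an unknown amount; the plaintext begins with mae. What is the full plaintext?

maexdqixlz

From the crib: k(10)−m(12)=-2≡24, so the shift is 24.
Subtract 24 from each ciphertext letter:
k(10): 10−24=-14≡12 → m
y(24): 24−24=0 → a
c(2): 2−24=-22≡4 → e
v(21): 21−24=-3≡23 → x
b(1): 1−24=-23≡3 → d
o(14): 14−24=-10≡16 → q
g(6): 6−24=-18≡8 → i
v(21): 21−24=-3≡23 → x
j(9): 9−24=-15≡11 → l
x(23): 23−24=-1≡25 → z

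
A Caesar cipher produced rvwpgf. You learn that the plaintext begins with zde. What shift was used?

From the crib: r(17)−z(25)=-8≡18, so the shift is 18.

18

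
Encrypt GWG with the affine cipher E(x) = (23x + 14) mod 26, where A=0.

WAW

G(6): 23·6+14=152≡22 → W
W(22): 23·22+14=520≡0 → A
G(6): 23·6+14=152≡22 → W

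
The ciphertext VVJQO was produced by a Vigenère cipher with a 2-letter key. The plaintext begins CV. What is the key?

TA

Subtract each crib letter from the matching ciphertext letter (mod 26):
V(21)−C(2)=19 → T
V(21)−V(21)=0 → A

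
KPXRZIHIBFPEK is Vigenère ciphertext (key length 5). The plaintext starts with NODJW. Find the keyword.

XBUID

Subtract each crib letter from the matching ciphertext letter (mod 26):
K(10)−N(13)=-3≡23 → X
P(15)−O(14)=1 → B
X(23)−D(3)=20 → U
R(17)−J(9)=8 → I
Z(25)−W(22)=3 → D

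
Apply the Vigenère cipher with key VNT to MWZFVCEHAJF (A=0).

HJSAIVZUTES

Repeat the key across the message: VNTVNTVNTVN
M(12)+V(21): 33≡7 → H
W(22)+N(13): 35≡9 → J
Z(25)+T(19): 44≡18 → S
F(5)+V(21): 26≡0 → A
V(21)+N(13): 34≡8 → I
C(2)+T(19): 21 → V
E(4)+V(21): 25 → Z
H(7)+N(13): 20 → U
A(0)+T(19): 19 → T
J(9)+V(21): 30≡4 → E
F(5)+N(13): 18 → S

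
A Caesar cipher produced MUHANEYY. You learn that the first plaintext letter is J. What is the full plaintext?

From the crib: M(12)−J(9)=3, so the shift is 3.
Subtract 3 from each ciphertext letter:
M(12): 12−3=9 → J
U(20): 20−3=17 → R
H(7): 7−3=4 → E
A(0): 0−3=-3≡23 → X
N(13): 13−3=10 → K
E(4): 4−3=1 → B
Y(24): 24−3=21 → V
Y(24): 24−3=21 → V

JREXKBVV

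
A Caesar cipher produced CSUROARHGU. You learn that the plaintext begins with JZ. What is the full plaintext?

From the crib: C(2)−J(9)=-7≡19, so the shift is 19.
Subtract 19 from each ciphertext letter:
C(2): 2−19=-17≡9 → J
S(18): 18−19=-1≡25 → Z
U(20): 20−19=1 → B
R(17): 17−19=-2≡24 → Y
O(14): 14−19=-5≡21 → V
A(0): 0−19=-19≡7 → H
R(17): 17−19=-2≡24 → Y
H(7): 7−19=-12≡14 → O
G(6): 6−19=-13≡13 → N
U(20): 20−19=1 → B

JZBYVHYONB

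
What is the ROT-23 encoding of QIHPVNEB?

NFEMSKBY

Q(16): 16+23=39≡13 → N
I(8): 8+23=31≡5 → F
H(7): 7+23=30≡4 → E
P(15): 15+23=38≡12 → M
V(21): 21+23=44≡18 → S
N(13): 13+23=36≡10 → K
E(4): 4+23=27≡1 → B
B(1): 1+23=24 → Y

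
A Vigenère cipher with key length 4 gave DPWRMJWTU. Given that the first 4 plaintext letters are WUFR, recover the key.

Subtract each crib letter from the matching ciphertext letter (mod 26):
D(3)−W(22)=-19≡7 → H
P(15)−U(20)=-5≡21 → V
W(22)−F(5)=17 → R
R(17)−R(17)=0 → A

HVRA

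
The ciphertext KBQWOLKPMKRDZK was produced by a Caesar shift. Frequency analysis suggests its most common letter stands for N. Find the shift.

23

The most frequent ciphertext letter is K (appears 4 times).
K is position 10; N is position 13.
Shift = -3≡23.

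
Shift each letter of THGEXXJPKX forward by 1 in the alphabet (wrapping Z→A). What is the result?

T(19): 19+1=20 → U
H(7): 7+1=8 → I
G(6): 6+1=7 → H
E(4): 4+1=5 → F
X(23): 23+1=24 → Y
X(23): 23+1=24 → Y
J(9): 9+1=10 → K
P(15): 15+1=16 → Q
K(10): 10+1=11 → L
X(23): 23+1=24 → Y

UIHFYYKQLY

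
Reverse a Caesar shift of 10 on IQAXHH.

YGQNXX

I(8): 8−10=-2≡24 → Y
Q(16): 16−10=6 → G
A(0): 0−10=-10≡16 → Q
X(23): 23−10=13 → N
H(7): 7−10=-3≡23 → X
H(7): 7−10=-3≡23 → X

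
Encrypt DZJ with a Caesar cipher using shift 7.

KGQ

D(3): 3+7=10 → K
Z(25): 25+7=32≡6 → G
J(9): 9+7=16 → Q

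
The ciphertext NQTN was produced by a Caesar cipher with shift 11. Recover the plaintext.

CFIC

N(13): 13−11=2 → C
Q(16): 16−11=5 → F
T(19): 19−11=8 → I
N(13): 13−11=2 → C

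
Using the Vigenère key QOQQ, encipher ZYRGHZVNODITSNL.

Repeat the key across the message: QOQQQOQQQOQQQOQ
Z(25)+Q(16): 41≡15 → P
Y(24)+O(14): 38≡12 → M
R(17)+Q(16): 33≡7 → H
G(6)+Q(16): 22 → W
H(7)+Q(16): 23 → X
Z(25)+O(14): 39≡13 → N
V(21)+Q(16): 37≡11 → L
N(13)+Q(16): 29≡3 → D
O(14)+Q(16): 30≡4 → E
D(3)+O(14): 17 → R
I(8)+Q(16): 24 → Y
T(19)+Q(16): 35≡9 → J
S(18)+Q(16): 34≡8 → I
N(13)+O(14): 27≡1 → B
L(11)+Q(16): 27≡1 → B

PMHWXNLDERYJIBB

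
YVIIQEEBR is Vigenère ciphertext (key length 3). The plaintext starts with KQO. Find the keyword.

Subtract each crib letter from the matching ciphertext letter (mod 26):
Y(24)−K(10)=14 → O
V(21)−Q(16)=5 → F
I(8)−O(14)=-6≡20 → U

OFU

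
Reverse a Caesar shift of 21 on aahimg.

a(0): 0−21=-21≡5 → f
a(0): 0−21=-21≡5 → f
h(7): 7−21=-14≡12 → m
i(8): 8−21=-13≡13 → n
m(12): 12−21=-9≡17 → r
g(6): 6−21=-15≡11 → l

ffmnrl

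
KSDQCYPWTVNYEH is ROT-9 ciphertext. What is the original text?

BJUHTPGNKMEPVY

K(10): 10−9=1 → B
S(18): 18−9=9 → J
D(3): 3−9=-6≡20 → U
Q(16): 16−9=7 → H
C(2): 2−9=-7≡19 → T
Y(24): 24−9=15 → P
P(15): 15−9=6 → G
W(22): 22−9=13 → N
T(19): 19−9=10 → K
V(21): 21−9=12 → M
N(13): 13−9=4 → E
Y(24): 24−9=15 → P
E(4): 4−9=-5≡21 → V
H(7): 7−9=-2≡24 → Y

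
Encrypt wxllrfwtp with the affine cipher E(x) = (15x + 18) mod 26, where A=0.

w(22): 15·22+18=348≡10 → k
x(23): 15·23+18=363≡25 → z
l(11): 15·11+18=183≡1 → b
l(11): 15·11+18=183≡1 → b
r(17): 15·17+18=273≡13 → n
f(5): 15·5+18=93≡15 → p
w(22): 15·22+18=348≡10 → k
t(19): 15·19+18=303≡17 → r
p(15): 15·15+18=243≡9 → j

kzbbnpkrj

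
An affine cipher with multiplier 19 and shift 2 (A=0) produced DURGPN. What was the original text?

The inverse of 19 mod 26 is 11, since 19·11=209≡1. Apply D(y)=11·(y−2) mod 26:
D(3): 11·(3−2)=11 → L
U(20): 11·(20−2)=198≡16 → Q
R(17): 11·(17−2)=165≡9 → J
G(6): 11·(6−2)=44≡18 → S
P(15): 11·(15−2)=143≡13 → N
N(13): 11·(13−2)=121≡17 → R

LQJSNR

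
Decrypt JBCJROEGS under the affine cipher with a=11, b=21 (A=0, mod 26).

GKDGCXPBV

The inverse of 11 mod 26 is 19, since 11·19=209≡1. Apply D(y)=19·(y−21) mod 26:
J(9): 19·(9−21)=-228≡6 → G
B(1): 19·(1−21)=-380≡10 → K
C(2): 19·(2−21)=-361≡3 → D
J(9): 19·(9−21)=-228≡6 → G
R(17): 19·(17−21)=-76≡2 → C
O(14): 19·(14−21)=-133≡23 → X
E(4): 19·(4−21)=-323≡15 → P
G(6): 19·(6−21)=-285≡1 → B
S(18): 19·(18−21)=-57≡21 → V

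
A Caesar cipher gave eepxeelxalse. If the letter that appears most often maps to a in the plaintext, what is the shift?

4

The most frequent ciphertext letter is e (appears 5 times).
e is position 4; a is position 0.
Shift = 4.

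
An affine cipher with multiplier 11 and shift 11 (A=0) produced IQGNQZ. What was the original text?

The inverse of 11 mod 26 is 19, since 11·19=209≡1. Apply D(y)=19·(y−11) mod 26:
I(8): 19·(8−11)=-57≡21 → V
Q(16): 19·(16−11)=95≡17 → R
G(6): 19·(6−11)=-95≡9 → J
N(13): 19·(13−11)=38≡12 → M
Q(16): 19·(16−11)=95≡17 → R
Z(25): 19·(25−11)=266≡6 → G

VRJMRG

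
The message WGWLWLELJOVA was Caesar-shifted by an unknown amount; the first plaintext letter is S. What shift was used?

4

From the crib: W(22)−S(18)=4, so the shift is 4.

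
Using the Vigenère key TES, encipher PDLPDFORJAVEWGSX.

Repeat the key across the message: TESTESTESTESTEST
P(15)+T(19): 34≡8 → I
D(3)+E(4): 7 → H
L(11)+S(18): 29≡3 → D
P(15)+T(19): 34≡8 → I
D(3)+E(4): 7 → H
F(5)+S(18): 23 → X
O(14)+T(19): 33≡7 → H
R(17)+E(4): 21 → V
J(9)+S(18): 27≡1 → B
A(0)+T(19): 19 → T
V(21)+E(4): 25 → Z
E(4)+S(18): 22 → W
W(22)+T(19): 41≡15 → P
G(6)+E(4): 10 → K
S(18)+S(18): 36≡10 → K
X(23)+T(19): 42≡16 → Q

IHDIHXHVBTZWPKKQ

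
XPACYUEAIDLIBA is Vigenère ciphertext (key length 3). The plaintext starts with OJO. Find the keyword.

JGM

Subtract each crib letter from the matching ciphertext letter (mod 26):
X(23)−O(14)=9 → J
P(15)−J(9)=6 → G
A(0)−O(14)=-14≡12 → M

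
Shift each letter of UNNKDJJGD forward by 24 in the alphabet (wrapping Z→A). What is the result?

SLLIBHHEB

U(20): 20+24=44≡18 → S
N(13): 13+24=37≡11 → L
N(13): 13+24=37≡11 → L
K(10): 10+24=34≡8 → I
D(3): 3+24=27≡1 → B
J(9): 9+24=33≡7 → H
J(9): 9+24=33≡7 → H
G(6): 6+24=30≡4 → E
D(3): 3+24=27≡1 → B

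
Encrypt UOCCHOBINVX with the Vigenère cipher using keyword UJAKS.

OXCMZIKIXNR

Repeat the key across the message: UJAKSUJAKSU
U(20)+U(20): 40≡14 → O
O(14)+J(9): 23 → X
C(2)+A(0): 2 → C
C(2)+K(10): 12 → M
H(7)+S(18): 25 → Z
O(14)+U(20): 34≡8 → I
B(1)+J(9): 10 → K
I(8)+A(0): 8 → I
N(13)+K(10): 23 → X
V(21)+S(18): 39≡13 → N
X(23)+U(20): 43≡17 → R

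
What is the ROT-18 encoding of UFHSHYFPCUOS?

MXZKZQXHUMGK

U(20): 20+18=38≡12 → M
F(5): 5+18=23 → X
H(7): 7+18=25 → Z
S(18): 18+18=36≡10 → K
H(7): 7+18=25 → Z
Y(24): 24+18=42≡16 → Q
F(5): 5+18=23 → X
P(15): 15+18=33≡7 → H
C(2): 2+18=20 → U
U(20): 20+18=38≡12 → M
O(14): 14+18=32≡6 → G
S(18): 18+18=36≡10 → K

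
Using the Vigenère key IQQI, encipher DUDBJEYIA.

LKTJRUOQI

Repeat the key across the message: IQQIIQQII
D(3)+I(8): 11 → L
U(20)+Q(16): 36≡10 → K
D(3)+Q(16): 19 → T
B(1)+I(8): 9 → J
J(9)+I(8): 17 → R
E(4)+Q(16): 20 → U
Y(24)+Q(16): 40≡14 → O
I(8)+I(8): 16 → Q
A(0)+I(8): 8 → I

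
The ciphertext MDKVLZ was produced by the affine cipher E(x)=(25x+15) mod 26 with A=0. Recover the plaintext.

DMFUEQ

The inverse of 25 mod 26 is 25, since 25·25=625≡1. Apply D(y)=25·(y−15) mod 26:
M(12): 25·(12−15)=-75≡3 → D
D(3): 25·(3−15)=-300≡12 → M
K(10): 25·(10−15)=-125≡5 → F
V(21): 25·(21−15)=150≡20 → U
L(11): 25·(11−15)=-100≡4 → E
Z(25): 25·(25−15)=250≡16 → Q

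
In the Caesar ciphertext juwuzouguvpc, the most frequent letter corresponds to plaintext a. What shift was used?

20

The most frequent ciphertext letter is u (appears 4 times).
u is position 20; a is position 0.
Shift = 20.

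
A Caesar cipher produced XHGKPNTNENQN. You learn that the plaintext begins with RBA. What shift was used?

From the crib: X(23)−R(17)=6, so the shift is 6.

6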